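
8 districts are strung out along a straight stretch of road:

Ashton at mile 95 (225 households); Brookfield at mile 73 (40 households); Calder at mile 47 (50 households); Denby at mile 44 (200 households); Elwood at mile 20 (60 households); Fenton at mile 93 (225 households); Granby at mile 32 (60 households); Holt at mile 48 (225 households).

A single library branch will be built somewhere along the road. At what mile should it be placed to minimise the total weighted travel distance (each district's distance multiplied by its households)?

x = 48

For a sum of weighted absolute distances on a line, the optimum is the weighted median (not the mean). Total weight W = 1085; half-weight = 542.5.
Sort by position and accumulate weight:
  mile 20 (Elwood, w=60) → cum 60
  mile 32 (Granby, w=60) → cum 120
  mile 44 (Denby, w=200) → cum 320
  mile 47 (Calder, w=50) → cum 370
  mile 48 (Holt, w=225) → cum 595  ≥ 542.5 → median here
  mile 73 (Brookfield, w=40) → cum 635
  mile 93 (Fenton, w=225) → cum 860
  mile 95 (Ashton, w=225) → cum 1085
Optimal location: mile 48.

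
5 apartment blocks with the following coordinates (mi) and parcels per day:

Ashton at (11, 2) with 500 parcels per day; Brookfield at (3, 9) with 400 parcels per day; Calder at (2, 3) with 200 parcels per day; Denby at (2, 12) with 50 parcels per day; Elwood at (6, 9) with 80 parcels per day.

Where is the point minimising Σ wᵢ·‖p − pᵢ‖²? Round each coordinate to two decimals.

(6.24, 5.30)

The minimiser of Σwᵢ‖p−pᵢ‖² is the weighted centroid p* = (Σwᵢpᵢ)/(Σwᵢ).
Σwᵢ = 1230.
Σwᵢxᵢ = 500·11 + 400·3 + 200·2 + 50·2 + 80·6 = 7680.
Σwᵢyᵢ = 500·2 + 400·9 + 200·3 + 50·12 + 80·9 = 6520.
x* = 7680/1230 = 6.24, y* = 6520/1230 = 5.30.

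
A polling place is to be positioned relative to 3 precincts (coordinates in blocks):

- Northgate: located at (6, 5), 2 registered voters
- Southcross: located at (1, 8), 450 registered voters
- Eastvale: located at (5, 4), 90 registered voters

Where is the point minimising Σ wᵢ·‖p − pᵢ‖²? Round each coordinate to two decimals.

(1.68, 7.32)

The minimiser of Σwᵢ‖p−pᵢ‖² is the weighted centroid p* = (Σwᵢpᵢ)/(Σwᵢ).
Σwᵢ = 542.
Σwᵢxᵢ = 2·6 + 450·1 + 90·5 = 912.
Σwᵢyᵢ = 2·5 + 450·8 + 90·4 = 3970.
x* = 912/542 = 1.68, y* = 3970/542 = 7.32.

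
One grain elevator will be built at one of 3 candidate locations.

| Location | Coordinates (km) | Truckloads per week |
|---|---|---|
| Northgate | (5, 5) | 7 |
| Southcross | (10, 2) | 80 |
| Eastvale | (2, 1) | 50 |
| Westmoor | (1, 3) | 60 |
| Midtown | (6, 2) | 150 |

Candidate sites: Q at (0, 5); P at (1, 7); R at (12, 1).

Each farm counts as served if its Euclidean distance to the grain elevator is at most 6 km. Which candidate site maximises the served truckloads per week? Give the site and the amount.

Coverage radius r = 6 km; a point is covered iff (Δx)²+(Δy)² ≤ 6² = 36.
  Q (0, 5): covers {Northgate, Eastvale, Westmoor} → 117
  P (1, 7): covers {Northgate, Westmoor} → 67
  R (12, 1): covers {Southcross} → 80
Maximum coverage at Q: 117 truckloads per week.

Q, covering 117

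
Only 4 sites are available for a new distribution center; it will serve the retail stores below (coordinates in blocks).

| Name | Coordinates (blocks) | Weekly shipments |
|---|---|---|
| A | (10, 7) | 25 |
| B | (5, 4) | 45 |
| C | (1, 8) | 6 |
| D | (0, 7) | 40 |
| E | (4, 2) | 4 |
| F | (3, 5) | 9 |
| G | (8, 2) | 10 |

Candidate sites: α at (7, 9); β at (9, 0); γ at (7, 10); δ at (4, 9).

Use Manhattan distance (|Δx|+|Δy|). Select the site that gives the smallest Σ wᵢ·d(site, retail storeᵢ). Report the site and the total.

δ, total 917 blocks

Total weighted distance at each candidate:
  α (7, 9): total = 1034
  β (9, 0): total = 1453
  γ (7, 10): total = 1173
  δ (4, 9): total = 917
Minimum is at δ with total 917 blocks.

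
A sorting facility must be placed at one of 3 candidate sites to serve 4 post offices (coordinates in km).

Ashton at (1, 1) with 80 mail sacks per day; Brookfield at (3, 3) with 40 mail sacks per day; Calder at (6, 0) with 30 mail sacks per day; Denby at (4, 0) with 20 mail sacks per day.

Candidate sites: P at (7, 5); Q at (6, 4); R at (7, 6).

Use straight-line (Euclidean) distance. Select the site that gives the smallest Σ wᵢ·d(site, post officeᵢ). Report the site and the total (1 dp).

Q, total 802.4 km

Total weighted distance at each candidate:
  P (7, 5): total = 1025.4
  Q (6, 4): total = 802.4
  R (7, 6): total = 1141.5
Minimum is at Q with total 802.4 km.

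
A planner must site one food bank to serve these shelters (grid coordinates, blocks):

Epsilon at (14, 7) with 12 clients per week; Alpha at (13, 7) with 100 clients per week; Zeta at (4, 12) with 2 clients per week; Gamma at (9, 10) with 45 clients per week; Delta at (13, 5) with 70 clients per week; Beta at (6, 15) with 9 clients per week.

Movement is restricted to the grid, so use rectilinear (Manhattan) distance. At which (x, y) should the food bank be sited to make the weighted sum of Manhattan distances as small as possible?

(13, 7)

Manhattan distance separates: Σwᵢ(|x−xᵢ|+|y−yᵢ|) = Σwᵢ|x−xᵢ| + Σwᵢ|y−yᵢ|, so x and y are optimised independently as 1-D weighted medians.
Total weight W = 238; half = 119.
x-coordinate, sorted with cumulative weight:
  x=4 (Zeta, w=2) cum 2
  x=6 (Beta, w=9) cum 11
  x=9 (Gamma, w=45) cum 56
  x=13 (Alpha, w=100) cum 156  ← median
  x=13 (Delta, w=70) cum 226
  x=14 (Epsilon, w=12) cum 238
⇒ x* = 13
y-coordinate, sorted with cumulative weight:
  y=5 (Delta, w=70) cum 70
  y=7 (Epsilon, w=12) cum 82
  y=7 (Alpha, w=100) cum 182  ← median
  y=10 (Gamma, w=45) cum 227
  y=12 (Zeta, w=2) cum 229
  y=15 (Beta, w=9) cum 238
⇒ y* = 7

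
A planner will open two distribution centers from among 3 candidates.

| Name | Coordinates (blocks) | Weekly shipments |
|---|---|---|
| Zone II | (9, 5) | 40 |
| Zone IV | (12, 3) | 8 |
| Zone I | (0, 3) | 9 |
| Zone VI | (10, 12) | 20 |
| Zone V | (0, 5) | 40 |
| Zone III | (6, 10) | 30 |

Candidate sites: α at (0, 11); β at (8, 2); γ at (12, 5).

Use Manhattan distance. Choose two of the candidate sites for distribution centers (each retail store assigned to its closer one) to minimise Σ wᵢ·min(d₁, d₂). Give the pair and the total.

Evaluate every pair (each demand assigned to the nearer of the two):
  {α, γ}: total = 838
  {α, β}: total = 942
  {β, γ}: total = 1137
Best pair: {α, γ} with total 838.

{α, γ}, total 838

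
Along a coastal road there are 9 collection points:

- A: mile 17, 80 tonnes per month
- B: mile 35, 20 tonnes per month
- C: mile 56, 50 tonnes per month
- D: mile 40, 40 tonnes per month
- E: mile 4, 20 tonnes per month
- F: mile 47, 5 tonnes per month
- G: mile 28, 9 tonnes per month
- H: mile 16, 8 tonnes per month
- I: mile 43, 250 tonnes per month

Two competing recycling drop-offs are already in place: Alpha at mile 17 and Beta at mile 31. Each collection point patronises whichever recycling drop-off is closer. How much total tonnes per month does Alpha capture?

The indifferent point is the midpoint (17+31)/2 = 24; collection points left of it (closer to Alpha at 17) go to Alpha, those right go to Beta.
  E at 4 (w=20) → Alpha
  H at 16 (w=8) → Alpha
  A at 17 (w=80) → Alpha
  G at 28 (w=9) → Beta
  B at 35 (w=20) → Beta
  D at 40 (w=40) → Beta
  I at 43 (w=250) → Beta
  F at 47 (w=5) → Beta
  C at 56 (w=50) → Beta
Alpha captures 108; Beta captures 374.

108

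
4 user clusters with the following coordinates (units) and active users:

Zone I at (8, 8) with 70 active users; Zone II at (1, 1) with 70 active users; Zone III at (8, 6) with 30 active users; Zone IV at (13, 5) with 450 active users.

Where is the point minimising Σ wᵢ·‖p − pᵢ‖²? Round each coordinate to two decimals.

The minimiser of Σwᵢ‖p−pᵢ‖² is the weighted centroid p* = (Σwᵢpᵢ)/(Σwᵢ).
Σwᵢ = 620.
Σwᵢxᵢ = 70·8 + 70·1 + 30·8 + 450·13 = 6720.
Σwᵢyᵢ = 70·8 + 70·1 + 30·6 + 450·5 = 3060.
x* = 6720/620 = 10.84, y* = 3060/620 = 4.94.

(10.84, 4.94)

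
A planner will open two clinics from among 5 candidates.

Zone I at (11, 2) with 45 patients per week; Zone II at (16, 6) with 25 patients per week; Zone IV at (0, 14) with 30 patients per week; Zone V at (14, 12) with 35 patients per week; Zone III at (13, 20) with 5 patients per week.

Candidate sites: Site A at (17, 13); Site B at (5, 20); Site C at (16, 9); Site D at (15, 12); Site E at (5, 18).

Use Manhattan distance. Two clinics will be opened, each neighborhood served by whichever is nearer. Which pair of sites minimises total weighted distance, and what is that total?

Evaluate every pair (each demand assigned to the nearer of the two):
  {Site C, Site E}: total = 1110
  {Site B, Site C}: total = 1160
  {Site D, Site E}: total = 1160
  {Site B, Site D}: total = 1210
  {Site C, Site D}: total = 1210
  {Site A, Site C}: total = 1350
  {Site A, Site D}: total = 1400
  {Site A, Site E}: total = 1425
  {Site A, Site B}: total = 1475
  {Site B, Site E}: total = 2400
Best pair: {Site C, Site E} with total 1110.

{Site C, Site E}, total 1110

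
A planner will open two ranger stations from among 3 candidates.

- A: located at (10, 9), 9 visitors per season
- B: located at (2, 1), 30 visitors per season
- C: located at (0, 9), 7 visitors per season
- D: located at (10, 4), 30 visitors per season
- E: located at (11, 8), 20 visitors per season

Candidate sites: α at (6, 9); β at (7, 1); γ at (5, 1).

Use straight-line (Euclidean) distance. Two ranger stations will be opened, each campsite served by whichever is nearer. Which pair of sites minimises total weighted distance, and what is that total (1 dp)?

{α, γ}, total 444.9

Evaluate every pair (each demand assigned to the nearer of the two):
  {α, γ}: total = 444.9
  {α, β}: total = 457.3
  {β, γ}: total = 521.5
Best pair: {α, γ} with total 444.9.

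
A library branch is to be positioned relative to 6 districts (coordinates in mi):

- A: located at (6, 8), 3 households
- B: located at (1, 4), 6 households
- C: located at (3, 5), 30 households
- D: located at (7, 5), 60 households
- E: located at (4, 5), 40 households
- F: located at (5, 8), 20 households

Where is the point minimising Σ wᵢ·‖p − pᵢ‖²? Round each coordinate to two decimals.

The minimiser of Σwᵢ‖p−pᵢ‖² is the weighted centroid p* = (Σwᵢpᵢ)/(Σwᵢ).
Σwᵢ = 159.
Σwᵢxᵢ = 3·6 + 6·1 + 30·3 + 60·7 + 40·4 + 20·5 = 794.
Σwᵢyᵢ = 3·8 + 6·4 + 30·5 + 60·5 + 40·5 + 20·8 = 858.
x* = 794/159 = 4.99, y* = 858/159 = 5.40.

(4.99, 5.40)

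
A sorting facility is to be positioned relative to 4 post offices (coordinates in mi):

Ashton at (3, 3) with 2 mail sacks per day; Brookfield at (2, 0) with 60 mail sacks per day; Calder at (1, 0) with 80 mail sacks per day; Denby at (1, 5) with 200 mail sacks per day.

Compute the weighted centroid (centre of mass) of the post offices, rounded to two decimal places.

The minimiser of Σwᵢ‖p−pᵢ‖² is the weighted centroid p* = (Σwᵢpᵢ)/(Σwᵢ).
Σwᵢ = 342.
Σwᵢxᵢ = 2·3 + 60·2 + 80·1 + 200·1 = 406.
Σwᵢyᵢ = 2·3 + 60·0 + 80·0 + 200·5 = 1006.
x* = 406/342 = 1.19, y* = 1006/342 = 2.94.

(1.19, 2.94)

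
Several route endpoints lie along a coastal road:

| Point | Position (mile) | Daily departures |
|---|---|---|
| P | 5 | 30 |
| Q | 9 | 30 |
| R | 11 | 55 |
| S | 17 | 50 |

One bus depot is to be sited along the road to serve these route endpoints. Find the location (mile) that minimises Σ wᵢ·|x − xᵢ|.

For a sum of weighted absolute distances on a line, the optimum is the weighted median (not the mean). Total weight W = 165; half-weight = 82.5.
Sort by position and accumulate weight:
  mile 5 (P, w=30) → cum 30
  mile 9 (Q, w=30) → cum 60
  mile 11 (R, w=55) → cum 115  ≥ 82.5 → median here
  mile 17 (S, w=50) → cum 165
Optimal location: mile 11.

x = 11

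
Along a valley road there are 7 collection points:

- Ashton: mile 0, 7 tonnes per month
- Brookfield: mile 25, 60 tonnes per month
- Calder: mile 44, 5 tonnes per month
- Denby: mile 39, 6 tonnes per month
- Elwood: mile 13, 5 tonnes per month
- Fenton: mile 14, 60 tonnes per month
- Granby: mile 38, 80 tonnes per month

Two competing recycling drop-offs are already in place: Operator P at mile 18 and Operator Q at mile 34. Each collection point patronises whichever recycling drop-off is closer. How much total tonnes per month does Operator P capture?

The indifferent point is the midpoint (18+34)/2 = 26; collection points left of it (closer to Operator P at 18) go to Operator P, those right go to Operator Q.
  Ashton at 0 (w=7) → Operator P
  Elwood at 13 (w=5) → Operator P
  Fenton at 14 (w=60) → Operator P
  Brookfield at 25 (w=60) → Operator P
  Granby at 38 (w=80) → Operator Q
  Denby at 39 (w=6) → Operator Q
  Calder at 44 (w=5) → Operator Q
Operator P captures 132; Operator Q captures 91.

132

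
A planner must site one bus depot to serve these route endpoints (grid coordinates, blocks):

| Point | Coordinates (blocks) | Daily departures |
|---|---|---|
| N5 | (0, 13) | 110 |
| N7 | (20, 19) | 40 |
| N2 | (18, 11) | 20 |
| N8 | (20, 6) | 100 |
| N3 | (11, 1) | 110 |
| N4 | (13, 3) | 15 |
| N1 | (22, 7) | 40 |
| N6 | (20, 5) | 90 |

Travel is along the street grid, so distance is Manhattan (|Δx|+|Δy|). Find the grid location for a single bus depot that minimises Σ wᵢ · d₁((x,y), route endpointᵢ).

(20, 6)

Manhattan distance separates: Σwᵢ(|x−xᵢ|+|y−yᵢ|) = Σwᵢ|x−xᵢ| + Σwᵢ|y−yᵢ|, so x and y are optimised independently as 1-D weighted medians.
Total weight W = 525; half = 262.5.
x-coordinate, sorted with cumulative weight:
  x=0 (N5, w=110) cum 110
  x=11 (N3, w=110) cum 220
  x=13 (N4, w=15) cum 235
  x=18 (N2, w=20) cum 255
  x=20 (N7, w=40) cum 295  ← median
  x=20 (N8, w=100) cum 395
  x=20 (N6, w=90) cum 485
  x=22 (N1, w=40) cum 525
⇒ x* = 20
y-coordinate, sorted with cumulative weight:
  y=1 (N3, w=110) cum 110
  y=3 (N4, w=15) cum 125
  y=5 (N6, w=90) cum 215
  y=6 (N8, w=100) cum 315  ← median
  y=7 (N1, w=40) cum 355
  y=11 (N2, w=20) cum 375
  y=13 (N5, w=110) cum 485
  y=19 (N7, w=40) cum 525
⇒ y* = 6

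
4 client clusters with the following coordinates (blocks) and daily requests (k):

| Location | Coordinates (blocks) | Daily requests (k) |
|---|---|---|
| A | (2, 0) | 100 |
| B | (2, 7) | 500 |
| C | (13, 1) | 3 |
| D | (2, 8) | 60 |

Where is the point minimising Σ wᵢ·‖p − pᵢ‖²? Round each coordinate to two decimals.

The minimiser of Σwᵢ‖p−pᵢ‖² is the weighted centroid p* = (Σwᵢpᵢ)/(Σwᵢ).
Σwᵢ = 663.
Σwᵢxᵢ = 100·2 + 500·2 + 3·13 + 60·2 = 1359.
Σwᵢyᵢ = 100·0 + 500·7 + 3·1 + 60·8 = 3983.
x* = 1359/663 = 2.05, y* = 3983/663 = 6.01.

(2.05, 6.01)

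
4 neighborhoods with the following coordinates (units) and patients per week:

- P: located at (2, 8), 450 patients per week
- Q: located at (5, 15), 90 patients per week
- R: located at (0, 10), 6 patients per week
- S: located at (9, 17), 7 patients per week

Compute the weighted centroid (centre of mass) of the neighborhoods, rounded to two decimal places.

(2.56, 9.27)

The minimiser of Σwᵢ‖p−pᵢ‖² is the weighted centroid p* = (Σwᵢpᵢ)/(Σwᵢ).
Σwᵢ = 553.
Σwᵢxᵢ = 450·2 + 90·5 + 6·0 + 7·9 = 1413.
Σwᵢyᵢ = 450·8 + 90·15 + 6·10 + 7·17 = 5129.
x* = 1413/553 = 2.56, y* = 5129/553 = 9.27.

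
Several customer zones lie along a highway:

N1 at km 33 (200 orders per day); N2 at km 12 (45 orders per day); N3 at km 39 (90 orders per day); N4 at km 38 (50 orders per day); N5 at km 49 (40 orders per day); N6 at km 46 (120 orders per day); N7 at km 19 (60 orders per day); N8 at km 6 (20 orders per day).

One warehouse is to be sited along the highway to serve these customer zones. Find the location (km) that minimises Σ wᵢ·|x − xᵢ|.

For a sum of weighted absolute distances on a line, the optimum is the weighted median (not the mean). Total weight W = 625; half-weight = 312.5.
Sort by position and accumulate weight:
  km 6 (N8, w=20) → cum 20
  km 12 (N2, w=45) → cum 65
  km 19 (N7, w=60) → cum 125
  km 33 (N1, w=200) → cum 325  ≥ 312.5 → median here
  km 38 (N4, w=50) → cum 375
  km 39 (N3, w=90) → cum 465
  km 46 (N6, w=120) → cum 585
  km 49 (N5, w=40) → cum 625
Optimal location: km 33.

x = 33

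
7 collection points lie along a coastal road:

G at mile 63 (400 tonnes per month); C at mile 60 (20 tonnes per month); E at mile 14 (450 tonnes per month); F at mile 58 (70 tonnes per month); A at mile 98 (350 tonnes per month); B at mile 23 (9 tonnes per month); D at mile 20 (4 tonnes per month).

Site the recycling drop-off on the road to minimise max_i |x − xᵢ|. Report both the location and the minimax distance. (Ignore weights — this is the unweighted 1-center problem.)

location 56, max distance 42

The 1-center on a line is the midpoint of the two extreme points: leftmost at 14, rightmost at 98.
Optimal location = (14 + 98)/2 = 56; maximum distance = (98 − 14)/2 = 42.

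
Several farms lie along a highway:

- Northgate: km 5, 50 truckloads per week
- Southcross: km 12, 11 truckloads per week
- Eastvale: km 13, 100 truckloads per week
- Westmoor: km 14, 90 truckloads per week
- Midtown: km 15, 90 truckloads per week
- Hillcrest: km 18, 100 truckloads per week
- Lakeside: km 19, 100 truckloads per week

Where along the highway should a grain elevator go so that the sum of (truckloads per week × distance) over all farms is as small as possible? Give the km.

x = 15

For a sum of weighted absolute distances on a line, the optimum is the weighted median (not the mean). Total weight W = 541; half-weight = 270.5.
Sort by position and accumulate weight:
  km 5 (Northgate, w=50) → cum 50
  km 12 (Southcross, w=11) → cum 61
  km 13 (Eastvale, w=100) → cum 161
  km 14 (Westmoor, w=90) → cum 251
  km 15 (Midtown, w=90) → cum 341  ≥ 270.5 → median here
  km 18 (Hillcrest, w=100) → cum 441
  km 19 (Lakeside, w=100) → cum 541
Optimal location: km 15.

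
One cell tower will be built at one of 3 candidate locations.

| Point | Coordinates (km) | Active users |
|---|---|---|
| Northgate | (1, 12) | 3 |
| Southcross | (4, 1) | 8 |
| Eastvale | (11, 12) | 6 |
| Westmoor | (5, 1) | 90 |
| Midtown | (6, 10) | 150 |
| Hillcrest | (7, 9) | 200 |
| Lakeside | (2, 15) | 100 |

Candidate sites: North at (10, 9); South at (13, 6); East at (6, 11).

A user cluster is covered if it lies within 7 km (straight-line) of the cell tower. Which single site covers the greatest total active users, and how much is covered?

Coverage radius r = 7 km; a point is covered iff (Δx)²+(Δy)² ≤ 7² = 49.
  North (10, 9): covers {Eastvale, Midtown, Hillcrest} → 356
  South (13, 6): covers {Eastvale, Hillcrest} → 206
  East (6, 11): covers {Northgate, Eastvale, Midtown, Hillcrest, Lakeside} → 459
Maximum coverage at East: 459 active users.

East, covering 459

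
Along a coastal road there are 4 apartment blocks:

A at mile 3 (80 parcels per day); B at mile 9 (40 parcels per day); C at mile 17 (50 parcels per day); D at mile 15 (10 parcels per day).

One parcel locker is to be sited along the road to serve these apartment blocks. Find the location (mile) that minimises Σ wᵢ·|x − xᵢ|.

For a sum of weighted absolute distances on a line, the optimum is the weighted median (not the mean). Total weight W = 180; half-weight = 90.
Sort by position and accumulate weight:
  mile 3 (A, w=80) → cum 80
  mile 9 (B, w=40) → cum 120  ≥ 90 → median here
  mile 15 (D, w=10) → cum 130
  mile 17 (C, w=50) → cum 180
Optimal location: mile 9.

x = 9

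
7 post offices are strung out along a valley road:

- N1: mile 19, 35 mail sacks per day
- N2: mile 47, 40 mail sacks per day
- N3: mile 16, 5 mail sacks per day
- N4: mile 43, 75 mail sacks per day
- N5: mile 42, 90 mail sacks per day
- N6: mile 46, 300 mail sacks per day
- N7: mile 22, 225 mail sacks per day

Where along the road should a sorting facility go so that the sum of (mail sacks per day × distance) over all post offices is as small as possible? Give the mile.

x = 43

For a sum of weighted absolute distances on a line, the optimum is the weighted median (not the mean). Total weight W = 770; half-weight = 385.
Sort by position and accumulate weight:
  mile 16 (N3, w=5) → cum 5
  mile 19 (N1, w=35) → cum 40
  mile 22 (N7, w=225) → cum 265
  mile 42 (N5, w=90) → cum 355
  mile 43 (N4, w=75) → cum 430  ≥ 385 → median here
  mile 46 (N6, w=300) → cum 730
  mile 47 (N2, w=40) → cum 770
Optimal location: mile 43.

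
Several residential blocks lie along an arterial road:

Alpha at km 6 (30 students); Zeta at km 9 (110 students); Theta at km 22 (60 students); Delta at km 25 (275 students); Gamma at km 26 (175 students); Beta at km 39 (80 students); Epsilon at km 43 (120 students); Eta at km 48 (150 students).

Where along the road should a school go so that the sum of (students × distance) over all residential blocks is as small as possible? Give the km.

For a sum of weighted absolute distances on a line, the optimum is the weighted median (not the mean). Total weight W = 1000; half-weight = 500.
Sort by position and accumulate weight:
  km 6 (Alpha, w=30) → cum 30
  km 9 (Zeta, w=110) → cum 140
  km 22 (Theta, w=60) → cum 200
  km 25 (Delta, w=275) → cum 475
  km 26 (Gamma, w=175) → cum 650  ≥ 500 → median here
  km 39 (Beta, w=80) → cum 730
  km 43 (Epsilon, w=120) → cum 850
  km 48 (Eta, w=150) → cum 1000
Optimal location: km 26.

x = 26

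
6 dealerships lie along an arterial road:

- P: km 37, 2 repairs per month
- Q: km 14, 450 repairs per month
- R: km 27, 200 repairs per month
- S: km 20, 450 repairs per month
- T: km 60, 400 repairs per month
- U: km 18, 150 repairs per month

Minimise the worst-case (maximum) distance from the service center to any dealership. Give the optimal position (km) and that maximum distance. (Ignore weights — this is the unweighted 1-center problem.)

location 37, max distance 23

The 1-center on a line is the midpoint of the two extreme points: leftmost at 14, rightmost at 60.
Optimal location = (14 + 60)/2 = 37; maximum distance = (60 − 14)/2 = 23.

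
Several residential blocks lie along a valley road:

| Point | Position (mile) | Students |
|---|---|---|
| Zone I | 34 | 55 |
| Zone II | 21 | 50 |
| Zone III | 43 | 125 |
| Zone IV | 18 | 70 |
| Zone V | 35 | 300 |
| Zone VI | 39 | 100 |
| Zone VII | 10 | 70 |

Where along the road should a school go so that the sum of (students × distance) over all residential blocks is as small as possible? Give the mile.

x = 35

For a sum of weighted absolute distances on a line, the optimum is the weighted median (not the mean). Total weight W = 770; half-weight = 385.
Sort by position and accumulate weight:
  mile 10 (Zone VII, w=70) → cum 70
  mile 18 (Zone IV, w=70) → cum 140
  mile 21 (Zone II, w=50) → cum 190
  mile 34 (Zone I, w=55) → cum 245
  mile 35 (Zone V, w=300) → cum 545  ≥ 385 → median here
  mile 39 (Zone VI, w=100) → cum 645
  mile 43 (Zone III, w=125) → cum 770
Optimal location: mile 35.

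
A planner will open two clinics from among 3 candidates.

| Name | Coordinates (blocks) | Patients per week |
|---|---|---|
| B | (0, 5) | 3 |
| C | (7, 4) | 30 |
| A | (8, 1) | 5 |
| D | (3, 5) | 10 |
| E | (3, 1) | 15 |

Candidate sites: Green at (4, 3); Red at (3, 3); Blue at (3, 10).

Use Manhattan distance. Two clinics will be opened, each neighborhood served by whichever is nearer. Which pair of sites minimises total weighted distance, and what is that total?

{Green, Red}, total 215

Evaluate every pair (each demand assigned to the nearer of the two):
  {Green, Red}: total = 215
  {Green, Blue}: total = 243
  {Red, Blue}: total = 250
Best pair: {Green, Red} with total 215.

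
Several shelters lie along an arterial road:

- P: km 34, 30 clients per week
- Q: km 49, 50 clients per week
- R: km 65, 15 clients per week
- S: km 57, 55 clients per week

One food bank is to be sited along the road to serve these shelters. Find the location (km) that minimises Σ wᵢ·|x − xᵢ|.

For a sum of weighted absolute distances on a line, the optimum is the weighted median (not the mean). Total weight W = 150; half-weight = 75.
Sort by position and accumulate weight:
  km 34 (P, w=30) → cum 30
  km 49 (Q, w=50) → cum 80  ≥ 75 → median here
  km 57 (S, w=55) → cum 135
  km 65 (R, w=15) → cum 150
Optimal location: km 49.

x = 49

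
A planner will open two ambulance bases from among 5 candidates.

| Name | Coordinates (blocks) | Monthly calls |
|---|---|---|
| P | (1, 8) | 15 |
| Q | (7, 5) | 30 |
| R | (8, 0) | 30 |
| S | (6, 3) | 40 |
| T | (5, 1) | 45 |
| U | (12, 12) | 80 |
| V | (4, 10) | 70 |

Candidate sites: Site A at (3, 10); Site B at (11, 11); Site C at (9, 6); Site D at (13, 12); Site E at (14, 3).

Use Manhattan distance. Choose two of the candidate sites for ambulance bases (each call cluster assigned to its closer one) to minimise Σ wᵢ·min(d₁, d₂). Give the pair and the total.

Evaluate every pair (each demand assigned to the nearer of the two):
  {Site A, Site C}: total = 1795
  {Site C, Site D}: total = 1805
  {Site B, Site C}: total = 1815
  {Site A, Site D}: total = 1825
  {Site A, Site B}: total = 1875
  {Site B, Site E}: total = 2270
  {Site A, Site E}: total = 2365
  {Site C, Site E}: total = 2445
  {Site D, Site E}: total = 2445
  {Site B, Site D}: total = 2795
Best pair: {Site A, Site C} with total 1795.

{Site A, Site C}, total 1795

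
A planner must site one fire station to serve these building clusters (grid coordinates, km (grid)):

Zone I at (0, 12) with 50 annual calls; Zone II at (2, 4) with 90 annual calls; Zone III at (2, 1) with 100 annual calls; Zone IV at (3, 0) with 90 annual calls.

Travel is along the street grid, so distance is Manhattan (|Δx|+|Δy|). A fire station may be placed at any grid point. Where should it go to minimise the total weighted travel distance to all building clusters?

(2, 1)

Manhattan distance separates: Σwᵢ(|x−xᵢ|+|y−yᵢ|) = Σwᵢ|x−xᵢ| + Σwᵢ|y−yᵢ|, so x and y are optimised independently as 1-D weighted medians.
Total weight W = 330; half = 165.
x-coordinate, sorted with cumulative weight:
  x=0 (Zone I, w=50) cum 50
  x=2 (Zone II, w=90) cum 140
  x=2 (Zone III, w=100) cum 240  ← median
  x=3 (Zone IV, w=90) cum 330
⇒ x* = 2
y-coordinate, sorted with cumulative weight:
  y=0 (Zone IV, w=90) cum 90
  y=1 (Zone III, w=100) cum 190  ← median
  y=4 (Zone II, w=90) cum 280
  y=12 (Zone I, w=50) cum 330
⇒ y* = 1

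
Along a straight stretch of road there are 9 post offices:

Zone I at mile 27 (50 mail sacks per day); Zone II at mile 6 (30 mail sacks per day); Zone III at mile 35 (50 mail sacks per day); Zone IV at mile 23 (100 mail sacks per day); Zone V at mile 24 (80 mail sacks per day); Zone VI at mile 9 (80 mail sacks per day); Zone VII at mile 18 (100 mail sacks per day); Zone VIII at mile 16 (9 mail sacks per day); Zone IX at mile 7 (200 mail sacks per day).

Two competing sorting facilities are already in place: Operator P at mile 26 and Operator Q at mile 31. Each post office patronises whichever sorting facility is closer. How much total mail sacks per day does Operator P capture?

649

The indifferent point is the midpoint (26+31)/2 = 28.5; post offices left of it (closer to Operator P at 26) go to Operator P, those right go to Operator Q.
  Zone II at 6 (w=30) → Operator P
  Zone IX at 7 (w=200) → Operator P
  Zone VI at 9 (w=80) → Operator P
  Zone VIII at 16 (w=9) → Operator P
  Zone VII at 18 (w=100) → Operator P
  Zone IV at 23 (w=100) → Operator P
  Zone V at 24 (w=80) → Operator P
  Zone I at 27 (w=50) → Operator P
  Zone III at 35 (w=50) → Operator Q
Operator P captures 649; Operator Q captures 50.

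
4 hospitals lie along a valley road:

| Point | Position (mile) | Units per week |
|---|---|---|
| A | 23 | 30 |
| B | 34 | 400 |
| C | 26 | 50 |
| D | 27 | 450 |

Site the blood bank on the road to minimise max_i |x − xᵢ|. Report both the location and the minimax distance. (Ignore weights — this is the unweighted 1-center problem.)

location 28.5, max distance 5.5

The 1-center on a line is the midpoint of the two extreme points: leftmost at 23, rightmost at 34.
Optimal location = (23 + 34)/2 = 28.5; maximum distance = (34 − 23)/2 = 5.5.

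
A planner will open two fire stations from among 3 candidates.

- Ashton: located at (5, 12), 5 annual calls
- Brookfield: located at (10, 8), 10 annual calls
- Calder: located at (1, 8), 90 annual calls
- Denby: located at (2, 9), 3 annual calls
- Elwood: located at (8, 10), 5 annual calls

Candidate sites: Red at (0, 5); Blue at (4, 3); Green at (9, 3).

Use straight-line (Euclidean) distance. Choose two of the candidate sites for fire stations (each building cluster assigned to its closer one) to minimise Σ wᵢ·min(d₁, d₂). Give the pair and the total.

{Red, Green}, total 427.4

Evaluate every pair (each demand assigned to the nearer of the two):
  {Red, Green}: total = 427.4
  {Red, Blue}: total = 459.4
  {Blue, Green}: total = 675.4
Best pair: {Red, Green} with total 427.4.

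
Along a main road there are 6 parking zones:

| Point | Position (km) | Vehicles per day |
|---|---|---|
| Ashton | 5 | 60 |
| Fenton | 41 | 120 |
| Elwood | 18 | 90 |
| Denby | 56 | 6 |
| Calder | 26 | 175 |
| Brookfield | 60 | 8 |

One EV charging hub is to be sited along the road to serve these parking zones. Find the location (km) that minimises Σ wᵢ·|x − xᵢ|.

For a sum of weighted absolute distances on a line, the optimum is the weighted median (not the mean). Total weight W = 459; half-weight = 229.5.
Sort by position and accumulate weight:
  km 5 (Ashton, w=60) → cum 60
  km 18 (Elwood, w=90) → cum 150
  km 26 (Calder, w=175) → cum 325  ≥ 229.5 → median here
  km 41 (Fenton, w=120) → cum 445
  km 56 (Denby, w=6) → cum 451
  km 60 (Brookfield, w=8) → cum 459
Optimal location: km 26.

x = 26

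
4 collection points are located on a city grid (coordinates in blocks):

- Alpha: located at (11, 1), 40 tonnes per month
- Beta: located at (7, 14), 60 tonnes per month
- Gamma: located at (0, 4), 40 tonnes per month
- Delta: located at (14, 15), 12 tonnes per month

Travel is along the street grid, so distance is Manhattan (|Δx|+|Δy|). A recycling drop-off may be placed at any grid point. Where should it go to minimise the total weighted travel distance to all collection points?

(7, 4)

Manhattan distance separates: Σwᵢ(|x−xᵢ|+|y−yᵢ|) = Σwᵢ|x−xᵢ| + Σwᵢ|y−yᵢ|, so x and y are optimised independently as 1-D weighted medians.
Total weight W = 152; half = 76.
x-coordinate, sorted with cumulative weight:
  x=0 (Gamma, w=40) cum 40
  x=7 (Beta, w=60) cum 100  ← median
  x=11 (Alpha, w=40) cum 140
  x=14 (Delta, w=12) cum 152
⇒ x* = 7
y-coordinate, sorted with cumulative weight:
  y=1 (Alpha, w=40) cum 40
  y=4 (Gamma, w=40) cum 80  ← median
  y=14 (Beta, w=60) cum 140
  y=15 (Delta, w=12) cum 152
⇒ y* = 4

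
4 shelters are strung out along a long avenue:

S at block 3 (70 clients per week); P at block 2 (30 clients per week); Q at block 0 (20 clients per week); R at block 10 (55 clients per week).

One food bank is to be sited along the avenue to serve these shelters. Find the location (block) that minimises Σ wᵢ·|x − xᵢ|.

For a sum of weighted absolute distances on a line, the optimum is the weighted median (not the mean). Total weight W = 175; half-weight = 87.5.
Sort by position and accumulate weight:
  block 0 (Q, w=20) → cum 20
  block 2 (P, w=30) → cum 50
  block 3 (S, w=70) → cum 120  ≥ 87.5 → median here
  block 10 (R, w=55) → cum 175
Optimal location: block 3.

x = 3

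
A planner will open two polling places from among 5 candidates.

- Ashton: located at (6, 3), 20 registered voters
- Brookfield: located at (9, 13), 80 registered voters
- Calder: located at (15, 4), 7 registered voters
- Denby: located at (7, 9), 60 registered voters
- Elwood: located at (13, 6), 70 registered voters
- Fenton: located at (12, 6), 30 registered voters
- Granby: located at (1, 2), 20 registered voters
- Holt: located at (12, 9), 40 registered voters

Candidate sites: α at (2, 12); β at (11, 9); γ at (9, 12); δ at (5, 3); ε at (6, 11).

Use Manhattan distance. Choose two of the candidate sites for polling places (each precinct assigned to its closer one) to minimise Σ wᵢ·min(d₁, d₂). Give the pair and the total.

Evaluate every pair (each demand assigned to the nearer of the two):
  {β, δ}: total = 1413
  {β, γ}: total = 1453
  {β, ε}: total = 1593
  {α, β}: total = 1733
  {γ, δ}: total = 1787
  {γ, ε}: total = 2008
  {α, γ}: total = 2148
  {δ, ε}: total = 2167
  {α, ε}: total = 2562
  {α, δ}: total = 2907
Best pair: {β, δ} with total 1413.

{β, δ}, total 1413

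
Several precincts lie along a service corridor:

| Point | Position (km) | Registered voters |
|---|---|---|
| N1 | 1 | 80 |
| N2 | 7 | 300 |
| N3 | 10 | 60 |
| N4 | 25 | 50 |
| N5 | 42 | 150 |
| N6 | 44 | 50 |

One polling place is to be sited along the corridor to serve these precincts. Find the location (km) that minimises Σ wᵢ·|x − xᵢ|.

x = 7

For a sum of weighted absolute distances on a line, the optimum is the weighted median (not the mean). Total weight W = 690; half-weight = 345.
Sort by position and accumulate weight:
  km 1 (N1, w=80) → cum 80
  km 7 (N2, w=300) → cum 380  ≥ 345 → median here
  km 10 (N3, w=60) → cum 440
  km 25 (N4, w=50) → cum 490
  km 42 (N5, w=150) → cum 640
  km 44 (N6, w=50) → cum 690
Optimal location: km 7.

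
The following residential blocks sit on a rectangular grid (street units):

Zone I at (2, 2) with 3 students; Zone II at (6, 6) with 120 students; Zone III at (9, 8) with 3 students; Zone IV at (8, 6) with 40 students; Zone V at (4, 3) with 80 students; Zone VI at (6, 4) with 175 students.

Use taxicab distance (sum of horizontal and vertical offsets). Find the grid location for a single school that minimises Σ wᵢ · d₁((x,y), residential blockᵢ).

(6, 4)

Manhattan distance separates: Σwᵢ(|x−xᵢ|+|y−yᵢ|) = Σwᵢ|x−xᵢ| + Σwᵢ|y−yᵢ|, so x and y are optimised independently as 1-D weighted medians.
Total weight W = 421; half = 210.5.
x-coordinate, sorted with cumulative weight:
  x=2 (Zone I, w=3) cum 3
  x=4 (Zone V, w=80) cum 83
  x=6 (Zone II, w=120) cum 203
  x=6 (Zone VI, w=175) cum 378  ← median
  x=8 (Zone IV, w=40) cum 418
  x=9 (Zone III, w=3) cum 421
⇒ x* = 6
y-coordinate, sorted with cumulative weight:
  y=2 (Zone I, w=3) cum 3
  y=3 (Zone V, w=80) cum 83
  y=4 (Zone VI, w=175) cum 258  ← median
  y=6 (Zone II, w=120) cum 378
  y=6 (Zone IV, w=40) cum 418
  y=8 (Zone III, w=3) cum 421
⇒ y* = 4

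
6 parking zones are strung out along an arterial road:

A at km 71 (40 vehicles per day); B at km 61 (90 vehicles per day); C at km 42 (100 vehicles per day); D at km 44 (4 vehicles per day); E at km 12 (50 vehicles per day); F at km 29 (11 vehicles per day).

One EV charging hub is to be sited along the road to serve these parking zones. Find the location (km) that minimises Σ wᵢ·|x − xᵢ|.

For a sum of weighted absolute distances on a line, the optimum is the weighted median (not the mean). Total weight W = 295; half-weight = 147.5.
Sort by position and accumulate weight:
  km 12 (E, w=50) → cum 50
  km 29 (F, w=11) → cum 61
  km 42 (C, w=100) → cum 161  ≥ 147.5 → median here
  km 44 (D, w=4) → cum 165
  km 61 (B, w=90) → cum 255
  km 71 (A, w=40) → cum 295
Optimal location: km 42.

x = 42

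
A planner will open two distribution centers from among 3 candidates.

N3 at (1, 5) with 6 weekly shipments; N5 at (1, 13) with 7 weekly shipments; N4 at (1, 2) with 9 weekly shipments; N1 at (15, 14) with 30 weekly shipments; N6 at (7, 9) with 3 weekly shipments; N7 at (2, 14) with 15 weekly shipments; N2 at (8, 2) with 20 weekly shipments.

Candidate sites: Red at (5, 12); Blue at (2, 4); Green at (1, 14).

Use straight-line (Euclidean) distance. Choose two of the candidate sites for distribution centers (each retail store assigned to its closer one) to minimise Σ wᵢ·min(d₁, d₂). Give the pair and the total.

{Red, Blue}, total 554.8

Evaluate every pair (each demand assigned to the nearer of the two):
  {Red, Blue}: total = 554.8
  {Blue, Green}: total = 618.3
  {Red, Green}: total = 692.9
Best pair: {Red, Blue} with total 554.8.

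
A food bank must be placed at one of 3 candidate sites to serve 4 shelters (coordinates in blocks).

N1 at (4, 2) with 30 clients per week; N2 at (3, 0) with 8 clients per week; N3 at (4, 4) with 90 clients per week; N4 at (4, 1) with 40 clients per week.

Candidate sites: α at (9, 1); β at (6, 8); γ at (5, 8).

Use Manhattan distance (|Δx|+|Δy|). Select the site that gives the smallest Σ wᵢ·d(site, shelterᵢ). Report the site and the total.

γ, total 1060 blocks

Total weighted distance at each candidate:
  α (9, 1): total = 1156
  β (6, 8): total = 1228
  γ (5, 8): total = 1060
Minimum is at γ with total 1060 blocks.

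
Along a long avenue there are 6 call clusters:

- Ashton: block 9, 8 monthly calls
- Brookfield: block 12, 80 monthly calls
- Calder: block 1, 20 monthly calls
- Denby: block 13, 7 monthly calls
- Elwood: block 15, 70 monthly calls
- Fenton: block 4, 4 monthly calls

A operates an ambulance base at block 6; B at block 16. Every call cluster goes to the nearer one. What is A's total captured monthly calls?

32

The indifferent point is the midpoint (6+16)/2 = 11; call clusters left of it (closer to A at 6) go to A, those right go to B.
  Calder at 1 (w=20) → A
  Fenton at 4 (w=4) → A
  Ashton at 9 (w=8) → A
  Brookfield at 12 (w=80) → B
  Denby at 13 (w=7) → B
  Elwood at 15 (w=70) → B
A captures 32; B captures 157.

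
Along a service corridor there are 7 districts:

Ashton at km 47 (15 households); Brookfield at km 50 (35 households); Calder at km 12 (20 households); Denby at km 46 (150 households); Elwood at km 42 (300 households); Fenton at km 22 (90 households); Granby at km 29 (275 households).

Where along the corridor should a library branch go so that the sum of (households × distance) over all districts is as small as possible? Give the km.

x = 42

For a sum of weighted absolute distances on a line, the optimum is the weighted median (not the mean). Total weight W = 885; half-weight = 442.5.
Sort by position and accumulate weight:
  km 12 (Calder, w=20) → cum 20
  km 22 (Fenton, w=90) → cum 110
  km 29 (Granby, w=275) → cum 385
  km 42 (Elwood, w=300) → cum 685  ≥ 442.5 → median here
  km 46 (Denby, w=150) → cum 835
  km 47 (Ashton, w=15) → cum 850
  km 50 (Brookfield, w=35) → cum 885
Optimal location: km 42.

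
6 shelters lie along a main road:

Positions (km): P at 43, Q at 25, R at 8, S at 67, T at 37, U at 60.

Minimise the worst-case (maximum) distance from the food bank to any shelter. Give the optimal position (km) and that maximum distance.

location 37.5, max distance 29.5

The 1-center on a line is the midpoint of the two extreme points: leftmost at 8, rightmost at 67.
Optimal location = (8 + 67)/2 = 37.5; maximum distance = (67 − 8)/2 = 29.5.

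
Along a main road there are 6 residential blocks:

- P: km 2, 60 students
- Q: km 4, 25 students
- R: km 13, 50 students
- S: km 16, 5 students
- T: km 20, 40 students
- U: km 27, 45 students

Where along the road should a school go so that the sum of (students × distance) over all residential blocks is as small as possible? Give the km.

For a sum of weighted absolute distances on a line, the optimum is the weighted median (not the mean). Total weight W = 225; half-weight = 112.5.
Sort by position and accumulate weight:
  km 2 (P, w=60) → cum 60
  km 4 (Q, w=25) → cum 85
  km 13 (R, w=50) → cum 135  ≥ 112.5 → median here
  km 16 (S, w=5) → cum 140
  km 20 (T, w=40) → cum 180
  km 27 (U, w=45) → cum 225
Optimal location: km 13.

x = 13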